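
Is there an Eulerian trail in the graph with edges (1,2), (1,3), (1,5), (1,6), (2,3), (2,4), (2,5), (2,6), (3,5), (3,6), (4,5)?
Yes (the graph is connected and exactly 2 vertices have odd degree: {2, 6}; any Eulerian path must start and end at those)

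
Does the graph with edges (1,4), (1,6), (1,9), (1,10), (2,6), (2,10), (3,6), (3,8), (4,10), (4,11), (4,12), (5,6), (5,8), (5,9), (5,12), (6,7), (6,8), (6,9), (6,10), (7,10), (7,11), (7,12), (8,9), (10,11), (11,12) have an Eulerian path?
Yes — and in fact it has an Eulerian circuit (the graph is connected and all 12 vertices have even degree)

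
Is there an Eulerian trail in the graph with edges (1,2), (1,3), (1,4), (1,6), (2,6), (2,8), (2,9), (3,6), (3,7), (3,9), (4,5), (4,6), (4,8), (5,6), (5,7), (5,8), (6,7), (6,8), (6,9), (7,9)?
Yes — and in fact it has an Eulerian circuit (the graph is connected and all 9 vertices have even degree)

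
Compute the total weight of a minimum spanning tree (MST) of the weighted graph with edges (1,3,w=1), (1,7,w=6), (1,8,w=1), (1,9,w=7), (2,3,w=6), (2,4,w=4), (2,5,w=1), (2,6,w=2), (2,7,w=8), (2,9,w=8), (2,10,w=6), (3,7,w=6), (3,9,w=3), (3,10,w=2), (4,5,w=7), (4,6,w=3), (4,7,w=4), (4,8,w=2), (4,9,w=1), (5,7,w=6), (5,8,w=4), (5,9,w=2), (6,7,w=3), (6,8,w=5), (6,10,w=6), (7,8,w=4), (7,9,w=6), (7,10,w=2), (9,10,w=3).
14 (MST edges: (1,3,w=1), (1,8,w=1), (2,5,w=1), (2,6,w=2), (3,10,w=2), (4,8,w=2), (4,9,w=1), (5,9,w=2), (7,10,w=2); sum of weights 1 + 1 + 1 + 2 + 2 + 2 + 1 + 2 + 2 = 14)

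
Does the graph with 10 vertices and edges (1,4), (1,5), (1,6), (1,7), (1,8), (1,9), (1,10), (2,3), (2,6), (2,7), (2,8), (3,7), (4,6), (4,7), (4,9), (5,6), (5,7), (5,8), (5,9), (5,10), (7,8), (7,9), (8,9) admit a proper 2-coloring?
No (odd cycle of length 3: 4 -> 1 -> 7 -> 4)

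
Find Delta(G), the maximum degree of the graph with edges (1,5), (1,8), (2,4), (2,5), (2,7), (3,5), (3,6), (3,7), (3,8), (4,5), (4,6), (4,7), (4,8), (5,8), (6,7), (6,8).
5 (attained at vertices 4, 5, 8)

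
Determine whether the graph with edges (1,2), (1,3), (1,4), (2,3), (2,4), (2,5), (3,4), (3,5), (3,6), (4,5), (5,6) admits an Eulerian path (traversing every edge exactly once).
Yes (the graph is connected and exactly 2 vertices have odd degree: {1, 3}; any Eulerian path must start and end at those)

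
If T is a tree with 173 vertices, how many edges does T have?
172 (A tree on V vertices has V - 1 edges, so 173 - 1 = 172)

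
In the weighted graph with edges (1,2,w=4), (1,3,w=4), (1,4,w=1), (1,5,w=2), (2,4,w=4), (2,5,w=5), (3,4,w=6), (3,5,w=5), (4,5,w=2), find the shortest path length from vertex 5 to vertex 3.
5 (path: 5 -> 3; weights 5 = 5)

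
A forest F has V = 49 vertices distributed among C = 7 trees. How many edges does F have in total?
42 (Each of the 7 component trees on V_i vertices has V_i - 1 edges; summing gives V - C = 49 - 7 = 42)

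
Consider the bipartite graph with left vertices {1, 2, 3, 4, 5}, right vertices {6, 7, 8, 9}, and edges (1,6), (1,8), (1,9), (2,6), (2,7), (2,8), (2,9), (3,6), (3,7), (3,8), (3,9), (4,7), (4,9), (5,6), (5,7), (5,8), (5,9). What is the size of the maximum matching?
4 (matching: (1,9), (2,8), (3,7), (5,6); upper bound min(|L|,|R|) = min(5,4) = 4)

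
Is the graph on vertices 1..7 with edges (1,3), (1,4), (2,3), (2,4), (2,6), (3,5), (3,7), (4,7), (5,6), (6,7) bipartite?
Yes. Partition: {1, 2, 5, 7}, {3, 4, 6}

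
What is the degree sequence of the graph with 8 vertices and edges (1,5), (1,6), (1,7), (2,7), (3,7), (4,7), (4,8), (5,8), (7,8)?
[5, 3, 3, 2, 2, 1, 1, 1] (degrees: deg(1)=3, deg(2)=1, deg(3)=1, deg(4)=2, deg(5)=2, deg(6)=1, deg(7)=5, deg(8)=3)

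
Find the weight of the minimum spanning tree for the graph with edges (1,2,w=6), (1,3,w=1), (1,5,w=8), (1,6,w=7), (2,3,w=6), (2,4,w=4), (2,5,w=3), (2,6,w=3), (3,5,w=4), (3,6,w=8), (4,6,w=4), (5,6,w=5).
15 (MST edges: (1,3,w=1), (2,4,w=4), (2,5,w=3), (2,6,w=3), (3,5,w=4); sum of weights 1 + 4 + 3 + 3 + 4 = 15)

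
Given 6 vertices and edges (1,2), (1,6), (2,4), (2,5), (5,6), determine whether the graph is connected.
No, it has 2 components: {1, 2, 4, 5, 6}, {3}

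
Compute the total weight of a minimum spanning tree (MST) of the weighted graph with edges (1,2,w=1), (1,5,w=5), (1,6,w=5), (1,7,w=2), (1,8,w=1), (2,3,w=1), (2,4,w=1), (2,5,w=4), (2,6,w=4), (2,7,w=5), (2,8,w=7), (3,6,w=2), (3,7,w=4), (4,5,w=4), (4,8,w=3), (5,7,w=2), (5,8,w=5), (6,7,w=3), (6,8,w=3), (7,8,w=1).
9 (MST edges: (1,2,w=1), (1,8,w=1), (2,3,w=1), (2,4,w=1), (3,6,w=2), (5,7,w=2), (7,8,w=1); sum of weights 1 + 1 + 1 + 1 + 2 + 2 + 1 = 9)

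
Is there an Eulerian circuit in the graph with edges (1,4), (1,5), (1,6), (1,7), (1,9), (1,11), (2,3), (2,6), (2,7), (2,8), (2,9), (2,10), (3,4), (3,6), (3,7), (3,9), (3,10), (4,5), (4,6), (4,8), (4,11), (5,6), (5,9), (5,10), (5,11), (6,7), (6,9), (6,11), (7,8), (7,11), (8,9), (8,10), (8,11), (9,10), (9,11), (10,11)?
Yes (the graph is connected and all 11 vertices have even degree)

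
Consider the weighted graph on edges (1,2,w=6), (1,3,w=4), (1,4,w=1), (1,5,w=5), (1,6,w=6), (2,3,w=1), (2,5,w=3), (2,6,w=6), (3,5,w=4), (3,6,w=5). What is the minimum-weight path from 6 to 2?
6 (path: 6 -> 2; weights 6 = 6)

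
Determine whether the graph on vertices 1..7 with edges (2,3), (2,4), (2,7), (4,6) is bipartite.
Yes. Partition: {1, 2, 5, 6}, {3, 4, 7}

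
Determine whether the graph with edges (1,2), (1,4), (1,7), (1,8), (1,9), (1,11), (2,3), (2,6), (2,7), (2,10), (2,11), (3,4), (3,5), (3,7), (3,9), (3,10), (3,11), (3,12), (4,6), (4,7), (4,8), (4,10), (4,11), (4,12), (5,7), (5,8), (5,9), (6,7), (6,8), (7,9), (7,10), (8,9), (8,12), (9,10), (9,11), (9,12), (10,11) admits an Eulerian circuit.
Yes (the graph is connected and all 12 vertices have even degree)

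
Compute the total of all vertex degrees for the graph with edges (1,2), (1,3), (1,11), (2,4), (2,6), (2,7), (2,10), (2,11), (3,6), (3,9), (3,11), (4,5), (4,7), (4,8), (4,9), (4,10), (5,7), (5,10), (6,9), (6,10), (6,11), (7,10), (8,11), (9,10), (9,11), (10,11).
52 (handshake: sum of degrees = 2|E| = 2 x 26 = 52)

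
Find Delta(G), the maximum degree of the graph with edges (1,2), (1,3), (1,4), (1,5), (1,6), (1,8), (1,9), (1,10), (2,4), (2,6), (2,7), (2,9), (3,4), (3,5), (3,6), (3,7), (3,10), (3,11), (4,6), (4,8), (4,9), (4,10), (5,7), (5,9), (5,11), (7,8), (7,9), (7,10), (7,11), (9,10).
8 (attained at vertex 1)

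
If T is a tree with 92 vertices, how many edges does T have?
91 (A tree on V vertices has V - 1 edges, so 92 - 1 = 91)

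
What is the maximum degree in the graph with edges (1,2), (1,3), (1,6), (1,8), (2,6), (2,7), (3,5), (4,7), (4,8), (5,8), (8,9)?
4 (attained at vertices 1, 8)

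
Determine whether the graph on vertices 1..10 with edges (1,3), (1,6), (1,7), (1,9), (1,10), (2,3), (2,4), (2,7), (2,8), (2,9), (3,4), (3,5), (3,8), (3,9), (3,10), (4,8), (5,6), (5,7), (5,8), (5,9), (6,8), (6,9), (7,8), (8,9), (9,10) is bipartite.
No (odd cycle of length 3: 9 -> 1 -> 6 -> 9)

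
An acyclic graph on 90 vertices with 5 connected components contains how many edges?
85 (Each of the 5 component trees on V_i vertices has V_i - 1 edges; summing gives V - C = 90 - 5 = 85)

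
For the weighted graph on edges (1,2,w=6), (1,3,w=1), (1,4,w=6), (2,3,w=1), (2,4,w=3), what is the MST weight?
5 (MST edges: (1,3,w=1), (2,3,w=1), (2,4,w=3); sum of weights 1 + 1 + 3 = 5)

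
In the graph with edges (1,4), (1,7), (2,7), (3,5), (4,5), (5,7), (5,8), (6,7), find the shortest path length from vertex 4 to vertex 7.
2 (path: 4 -> 5 -> 7, 2 edges)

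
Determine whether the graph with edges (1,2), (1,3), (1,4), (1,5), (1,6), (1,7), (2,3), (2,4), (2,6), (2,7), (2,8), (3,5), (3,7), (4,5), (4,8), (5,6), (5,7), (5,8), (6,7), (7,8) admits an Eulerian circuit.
Yes (the graph is connected and all 8 vertices have even degree)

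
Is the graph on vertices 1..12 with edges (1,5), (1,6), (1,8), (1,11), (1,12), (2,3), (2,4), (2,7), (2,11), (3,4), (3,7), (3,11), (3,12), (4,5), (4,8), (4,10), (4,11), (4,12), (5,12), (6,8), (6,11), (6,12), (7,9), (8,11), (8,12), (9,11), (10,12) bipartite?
No (odd cycle of length 3: 12 -> 1 -> 5 -> 12)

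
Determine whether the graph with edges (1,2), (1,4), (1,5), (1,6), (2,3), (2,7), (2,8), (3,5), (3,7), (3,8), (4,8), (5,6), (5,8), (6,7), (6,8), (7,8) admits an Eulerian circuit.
Yes (the graph is connected and all 8 vertices have even degree)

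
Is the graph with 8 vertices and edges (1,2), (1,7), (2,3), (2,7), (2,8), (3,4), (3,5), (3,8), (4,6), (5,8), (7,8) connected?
Yes (BFS from 1 visits [1, 2, 7, 3, 8, 4, 5, 6] — all 8 vertices reached)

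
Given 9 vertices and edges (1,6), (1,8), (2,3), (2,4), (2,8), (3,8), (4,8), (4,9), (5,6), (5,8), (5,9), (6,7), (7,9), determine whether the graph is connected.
Yes (BFS from 1 visits [1, 6, 8, 5, 7, 2, 3, 4, 9] — all 9 vertices reached)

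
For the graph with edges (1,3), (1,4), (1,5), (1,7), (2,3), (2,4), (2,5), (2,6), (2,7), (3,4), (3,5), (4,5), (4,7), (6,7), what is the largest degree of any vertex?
5 (attained at vertices 2, 4)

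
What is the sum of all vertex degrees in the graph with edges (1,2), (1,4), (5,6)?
6 (handshake: sum of degrees = 2|E| = 2 x 3 = 6)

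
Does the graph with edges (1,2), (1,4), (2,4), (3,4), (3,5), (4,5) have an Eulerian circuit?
Yes (the graph is connected and all 5 vertices have even degree)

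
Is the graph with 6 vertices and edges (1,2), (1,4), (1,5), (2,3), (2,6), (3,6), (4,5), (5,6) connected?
Yes (BFS from 1 visits [1, 2, 4, 5, 3, 6] — all 6 vertices reached)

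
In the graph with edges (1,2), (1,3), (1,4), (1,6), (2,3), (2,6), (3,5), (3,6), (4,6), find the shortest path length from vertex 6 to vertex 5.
2 (path: 6 -> 3 -> 5, 2 edges)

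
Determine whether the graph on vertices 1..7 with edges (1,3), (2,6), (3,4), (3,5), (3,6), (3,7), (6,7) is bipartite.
No (odd cycle of length 3: 7 -> 3 -> 6 -> 7)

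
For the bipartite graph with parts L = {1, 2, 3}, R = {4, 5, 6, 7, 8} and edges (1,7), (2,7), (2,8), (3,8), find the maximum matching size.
2 (matching: (1,7), (2,8); upper bound min(|L|,|R|) = min(3,5) = 3)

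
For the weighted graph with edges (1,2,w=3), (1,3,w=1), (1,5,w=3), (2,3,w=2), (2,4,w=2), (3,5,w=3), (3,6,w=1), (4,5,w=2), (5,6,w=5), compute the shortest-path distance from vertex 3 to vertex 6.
1 (path: 3 -> 6; weights 1 = 1)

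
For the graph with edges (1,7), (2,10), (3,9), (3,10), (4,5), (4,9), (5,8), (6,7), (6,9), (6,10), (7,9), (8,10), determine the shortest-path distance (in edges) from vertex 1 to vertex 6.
2 (path: 1 -> 7 -> 6, 2 edges)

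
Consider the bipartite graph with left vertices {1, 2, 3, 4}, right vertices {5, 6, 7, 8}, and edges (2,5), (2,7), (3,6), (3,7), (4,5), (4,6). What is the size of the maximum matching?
3 (matching: (2,7), (3,6), (4,5); upper bound min(|L|,|R|) = min(4,4) = 4)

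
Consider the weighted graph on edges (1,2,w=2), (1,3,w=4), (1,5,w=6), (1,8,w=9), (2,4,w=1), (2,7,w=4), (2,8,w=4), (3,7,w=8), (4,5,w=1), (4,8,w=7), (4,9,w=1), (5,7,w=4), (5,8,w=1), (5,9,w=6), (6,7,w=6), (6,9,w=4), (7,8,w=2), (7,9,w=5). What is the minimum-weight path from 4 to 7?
4 (path: 4 -> 5 -> 8 -> 7; weights 1 + 1 + 2 = 4)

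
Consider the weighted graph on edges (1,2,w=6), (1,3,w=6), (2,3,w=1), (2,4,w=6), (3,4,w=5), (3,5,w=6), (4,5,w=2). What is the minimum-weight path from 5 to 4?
2 (path: 5 -> 4; weights 2 = 2)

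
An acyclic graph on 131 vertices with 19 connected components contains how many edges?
112 (Each of the 19 component trees on V_i vertices has V_i - 1 edges; summing gives V - C = 131 - 19 = 112)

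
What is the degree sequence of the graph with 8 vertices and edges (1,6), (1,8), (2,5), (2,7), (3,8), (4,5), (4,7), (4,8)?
[3, 3, 2, 2, 2, 2, 1, 1] (degrees: deg(1)=2, deg(2)=2, deg(3)=1, deg(4)=3, deg(5)=2, deg(6)=1, deg(7)=2, deg(8)=3)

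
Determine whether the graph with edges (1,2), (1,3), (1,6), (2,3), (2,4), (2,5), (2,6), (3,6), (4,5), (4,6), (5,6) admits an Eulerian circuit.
No (6 vertices have odd degree: {1, 2, 3, 4, 5, 6}; Eulerian circuit requires 0)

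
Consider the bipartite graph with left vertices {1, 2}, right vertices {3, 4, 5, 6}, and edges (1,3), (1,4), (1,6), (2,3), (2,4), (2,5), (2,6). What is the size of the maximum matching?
2 (matching: (1,6), (2,5); upper bound min(|L|,|R|) = min(2,4) = 2)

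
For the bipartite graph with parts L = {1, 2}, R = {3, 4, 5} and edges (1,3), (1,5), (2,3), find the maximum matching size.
2 (matching: (1,5), (2,3); upper bound min(|L|,|R|) = min(2,3) = 2)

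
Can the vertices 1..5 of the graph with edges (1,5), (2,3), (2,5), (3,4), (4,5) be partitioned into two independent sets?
Yes. Partition: {1, 2, 4}, {3, 5}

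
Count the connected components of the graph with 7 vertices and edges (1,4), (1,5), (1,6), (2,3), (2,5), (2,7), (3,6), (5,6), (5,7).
1 (components: {1, 2, 3, 4, 5, 6, 7})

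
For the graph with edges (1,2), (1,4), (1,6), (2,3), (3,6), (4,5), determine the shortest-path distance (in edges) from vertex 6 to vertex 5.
3 (path: 6 -> 1 -> 4 -> 5, 3 edges)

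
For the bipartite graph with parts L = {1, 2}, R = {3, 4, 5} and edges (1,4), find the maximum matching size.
1 (matching: (1,4); upper bound min(|L|,|R|) = min(2,3) = 2)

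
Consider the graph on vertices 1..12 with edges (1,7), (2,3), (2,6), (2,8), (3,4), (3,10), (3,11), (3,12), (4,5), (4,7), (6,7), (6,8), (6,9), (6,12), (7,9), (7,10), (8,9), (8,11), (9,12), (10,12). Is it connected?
Yes (BFS from 1 visits [1, 7, 4, 6, 9, 10, 3, 5, 2, 8, 12, 11] — all 12 vertices reached)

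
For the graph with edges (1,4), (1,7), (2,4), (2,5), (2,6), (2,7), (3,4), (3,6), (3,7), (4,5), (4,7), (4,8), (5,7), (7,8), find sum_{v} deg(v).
28 (handshake: sum of degrees = 2|E| = 2 x 14 = 28)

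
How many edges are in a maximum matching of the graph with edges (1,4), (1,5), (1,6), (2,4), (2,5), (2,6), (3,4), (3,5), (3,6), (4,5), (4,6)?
3 (matching: (1,4), (2,6), (3,5); upper bound floor(n/2) = floor(6/2) = 3)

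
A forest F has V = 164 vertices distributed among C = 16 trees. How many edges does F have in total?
148 (Each of the 16 component trees on V_i vertices has V_i - 1 edges; summing gives V - C = 164 - 16 = 148)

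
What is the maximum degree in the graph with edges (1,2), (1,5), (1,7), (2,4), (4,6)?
3 (attained at vertex 1)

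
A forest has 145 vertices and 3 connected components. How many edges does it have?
142 (Each of the 3 component trees on V_i vertices has V_i - 1 edges; summing gives V - C = 145 - 3 = 142)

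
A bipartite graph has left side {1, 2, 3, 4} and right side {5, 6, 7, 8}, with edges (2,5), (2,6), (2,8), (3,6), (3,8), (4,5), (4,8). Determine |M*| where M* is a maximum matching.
3 (matching: (2,8), (3,6), (4,5); upper bound min(|L|,|R|) = min(4,4) = 4)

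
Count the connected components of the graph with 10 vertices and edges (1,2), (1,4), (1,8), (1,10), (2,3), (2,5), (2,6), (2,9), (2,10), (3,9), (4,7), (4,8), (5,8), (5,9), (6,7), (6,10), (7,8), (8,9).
1 (components: {1, 2, 3, 4, 5, 6, 7, 8, 9, 10})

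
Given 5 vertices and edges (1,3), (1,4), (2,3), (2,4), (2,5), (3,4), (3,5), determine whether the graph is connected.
Yes (BFS from 1 visits [1, 3, 4, 2, 5] — all 5 vertices reached)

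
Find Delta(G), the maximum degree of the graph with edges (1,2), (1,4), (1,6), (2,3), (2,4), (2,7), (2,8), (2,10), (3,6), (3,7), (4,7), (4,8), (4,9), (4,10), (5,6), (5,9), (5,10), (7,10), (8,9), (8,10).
6 (attained at vertices 2, 4)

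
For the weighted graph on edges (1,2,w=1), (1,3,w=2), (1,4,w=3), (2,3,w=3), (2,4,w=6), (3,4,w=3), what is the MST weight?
6 (MST edges: (1,2,w=1), (1,3,w=2), (1,4,w=3); sum of weights 1 + 2 + 3 = 6)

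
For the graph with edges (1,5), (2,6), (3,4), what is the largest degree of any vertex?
1 (attained at vertices 1, 2, 3, 4, 5, 6)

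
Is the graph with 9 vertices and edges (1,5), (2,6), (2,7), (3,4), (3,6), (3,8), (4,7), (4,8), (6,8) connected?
No, it has 3 components: {1, 5}, {2, 3, 4, 6, 7, 8}, {9}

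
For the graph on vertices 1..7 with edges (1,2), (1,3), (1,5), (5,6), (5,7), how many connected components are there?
2 (components: {1, 2, 3, 5, 6, 7}, {4})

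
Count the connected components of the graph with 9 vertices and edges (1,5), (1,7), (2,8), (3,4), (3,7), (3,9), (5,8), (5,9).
2 (components: {1, 2, 3, 4, 5, 7, 8, 9}, {6})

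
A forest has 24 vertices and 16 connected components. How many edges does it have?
8 (Each of the 16 component trees on V_i vertices has V_i - 1 edges; summing gives V - C = 24 - 16 = 8)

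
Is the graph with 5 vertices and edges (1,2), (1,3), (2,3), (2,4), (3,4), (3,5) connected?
Yes (BFS from 1 visits [1, 2, 3, 4, 5] — all 5 vertices reached)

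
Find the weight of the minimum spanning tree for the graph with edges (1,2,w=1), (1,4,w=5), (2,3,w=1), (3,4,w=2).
4 (MST edges: (1,2,w=1), (2,3,w=1), (3,4,w=2); sum of weights 1 + 1 + 2 = 4)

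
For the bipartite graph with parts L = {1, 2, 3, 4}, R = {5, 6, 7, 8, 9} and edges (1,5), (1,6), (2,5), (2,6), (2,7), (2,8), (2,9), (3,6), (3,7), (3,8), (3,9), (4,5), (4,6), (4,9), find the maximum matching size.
4 (matching: (1,6), (2,7), (3,8), (4,9); upper bound min(|L|,|R|) = min(4,5) = 4)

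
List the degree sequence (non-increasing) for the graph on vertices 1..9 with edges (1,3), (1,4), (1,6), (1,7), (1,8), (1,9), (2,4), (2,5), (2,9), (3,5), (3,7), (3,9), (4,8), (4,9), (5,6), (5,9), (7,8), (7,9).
[6, 6, 4, 4, 4, 4, 3, 3, 2] (degrees: deg(1)=6, deg(2)=3, deg(3)=4, deg(4)=4, deg(5)=4, deg(6)=2, deg(7)=4, deg(8)=3, deg(9)=6)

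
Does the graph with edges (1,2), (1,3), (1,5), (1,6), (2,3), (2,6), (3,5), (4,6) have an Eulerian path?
No (4 vertices have odd degree: {2, 3, 4, 6}; Eulerian path requires 0 or 2)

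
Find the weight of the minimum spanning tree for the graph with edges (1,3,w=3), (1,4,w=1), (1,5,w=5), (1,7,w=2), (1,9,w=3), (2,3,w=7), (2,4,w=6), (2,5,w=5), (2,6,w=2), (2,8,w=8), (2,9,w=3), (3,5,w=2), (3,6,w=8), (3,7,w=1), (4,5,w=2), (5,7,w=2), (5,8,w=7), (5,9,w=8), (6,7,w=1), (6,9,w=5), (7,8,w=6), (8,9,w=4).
16 (MST edges: (1,4,w=1), (1,7,w=2), (1,9,w=3), (2,6,w=2), (3,5,w=2), (3,7,w=1), (6,7,w=1), (8,9,w=4); sum of weights 1 + 2 + 3 + 2 + 2 + 1 + 1 + 4 = 16)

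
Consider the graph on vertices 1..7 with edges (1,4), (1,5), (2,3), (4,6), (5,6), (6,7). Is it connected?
No, it has 2 components: {1, 4, 5, 6, 7}, {2, 3}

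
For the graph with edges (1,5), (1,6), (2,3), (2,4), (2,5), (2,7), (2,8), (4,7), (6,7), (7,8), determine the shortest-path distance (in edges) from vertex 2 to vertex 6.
2 (path: 2 -> 7 -> 6, 2 edges)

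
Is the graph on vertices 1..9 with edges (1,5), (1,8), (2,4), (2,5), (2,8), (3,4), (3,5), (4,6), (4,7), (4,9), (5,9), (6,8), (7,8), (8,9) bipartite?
Yes. Partition: {1, 2, 3, 6, 7, 9}, {4, 5, 8}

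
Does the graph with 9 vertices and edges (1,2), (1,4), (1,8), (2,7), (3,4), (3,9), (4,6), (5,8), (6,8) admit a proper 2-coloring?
Yes. Partition: {1, 3, 5, 6, 7}, {2, 4, 8, 9}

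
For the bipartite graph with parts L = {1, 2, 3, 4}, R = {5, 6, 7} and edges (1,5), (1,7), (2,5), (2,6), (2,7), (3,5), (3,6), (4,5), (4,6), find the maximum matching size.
3 (matching: (1,7), (2,6), (3,5); upper bound min(|L|,|R|) = min(4,3) = 3)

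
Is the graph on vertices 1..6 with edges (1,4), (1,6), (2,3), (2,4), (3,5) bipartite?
Yes. Partition: {1, 2, 5}, {3, 4, 6}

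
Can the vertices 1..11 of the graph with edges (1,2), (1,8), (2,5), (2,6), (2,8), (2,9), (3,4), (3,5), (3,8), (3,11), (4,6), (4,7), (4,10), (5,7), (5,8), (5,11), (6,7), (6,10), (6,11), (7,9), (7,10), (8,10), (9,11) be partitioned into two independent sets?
No (odd cycle of length 3: 2 -> 1 -> 8 -> 2)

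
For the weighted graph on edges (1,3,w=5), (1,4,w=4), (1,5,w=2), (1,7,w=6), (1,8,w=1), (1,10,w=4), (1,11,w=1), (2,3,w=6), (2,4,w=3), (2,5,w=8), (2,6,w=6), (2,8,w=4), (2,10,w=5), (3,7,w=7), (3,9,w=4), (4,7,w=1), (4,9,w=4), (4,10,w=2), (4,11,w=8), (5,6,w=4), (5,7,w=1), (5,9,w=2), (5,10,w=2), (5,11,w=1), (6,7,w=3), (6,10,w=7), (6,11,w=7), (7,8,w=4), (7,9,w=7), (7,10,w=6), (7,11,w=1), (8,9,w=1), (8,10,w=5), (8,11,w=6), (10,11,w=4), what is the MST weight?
18 (MST edges: (1,8,w=1), (1,11,w=1), (2,4,w=3), (3,9,w=4), (4,7,w=1), (4,10,w=2), (5,7,w=1), (5,11,w=1), (6,7,w=3), (8,9,w=1); sum of weights 1 + 1 + 3 + 4 + 1 + 2 + 1 + 1 + 3 + 1 = 18)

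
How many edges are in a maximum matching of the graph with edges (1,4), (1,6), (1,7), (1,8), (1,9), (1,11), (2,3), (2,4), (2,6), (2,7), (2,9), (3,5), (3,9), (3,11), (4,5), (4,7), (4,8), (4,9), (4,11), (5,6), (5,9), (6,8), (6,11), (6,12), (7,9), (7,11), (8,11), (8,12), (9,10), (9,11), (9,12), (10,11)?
6 (matching: (1,7), (2,4), (3,5), (6,12), (8,11), (9,10); upper bound floor(n/2) = floor(12/2) = 6)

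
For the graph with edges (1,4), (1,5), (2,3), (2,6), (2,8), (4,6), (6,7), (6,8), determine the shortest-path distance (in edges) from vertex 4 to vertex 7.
2 (path: 4 -> 6 -> 7, 2 edges)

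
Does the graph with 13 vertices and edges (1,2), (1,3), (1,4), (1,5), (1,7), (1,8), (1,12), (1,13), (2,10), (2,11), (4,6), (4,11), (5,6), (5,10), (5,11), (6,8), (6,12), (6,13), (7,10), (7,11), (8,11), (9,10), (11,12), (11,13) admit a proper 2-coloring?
Yes. Partition: {1, 6, 10, 11}, {2, 3, 4, 5, 7, 8, 9, 12, 13}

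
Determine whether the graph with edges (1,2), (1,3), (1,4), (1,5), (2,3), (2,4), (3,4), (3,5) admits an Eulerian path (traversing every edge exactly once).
Yes (the graph is connected and exactly 2 vertices have odd degree: {2, 4}; any Eulerian path must start and end at those)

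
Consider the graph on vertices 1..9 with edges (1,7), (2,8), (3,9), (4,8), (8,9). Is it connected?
No, it has 4 components: {1, 7}, {2, 3, 4, 8, 9}, {5}, {6}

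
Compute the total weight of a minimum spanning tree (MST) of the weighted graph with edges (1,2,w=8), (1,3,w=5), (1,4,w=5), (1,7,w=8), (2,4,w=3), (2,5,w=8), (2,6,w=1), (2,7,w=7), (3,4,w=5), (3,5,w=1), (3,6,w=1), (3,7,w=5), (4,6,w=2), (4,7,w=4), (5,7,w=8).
14 (MST edges: (1,4,w=5), (2,6,w=1), (3,5,w=1), (3,6,w=1), (4,6,w=2), (4,7,w=4); sum of weights 5 + 1 + 1 + 1 + 2 + 4 = 14)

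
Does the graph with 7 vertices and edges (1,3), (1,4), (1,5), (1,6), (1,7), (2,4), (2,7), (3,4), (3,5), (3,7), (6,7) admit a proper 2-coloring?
No (odd cycle of length 3: 5 -> 1 -> 3 -> 5)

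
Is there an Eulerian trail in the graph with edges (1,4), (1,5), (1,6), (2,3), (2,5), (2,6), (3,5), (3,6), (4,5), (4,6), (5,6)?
No (6 vertices have odd degree: {1, 2, 3, 4, 5, 6}; Eulerian path requires 0 or 2)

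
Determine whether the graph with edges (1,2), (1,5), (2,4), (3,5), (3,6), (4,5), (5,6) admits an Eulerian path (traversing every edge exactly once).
Yes — and in fact it has an Eulerian circuit (the graph is connected and all 6 vertices have even degree)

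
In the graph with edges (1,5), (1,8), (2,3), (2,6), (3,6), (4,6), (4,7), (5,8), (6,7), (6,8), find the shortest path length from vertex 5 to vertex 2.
3 (path: 5 -> 8 -> 6 -> 2, 3 edges)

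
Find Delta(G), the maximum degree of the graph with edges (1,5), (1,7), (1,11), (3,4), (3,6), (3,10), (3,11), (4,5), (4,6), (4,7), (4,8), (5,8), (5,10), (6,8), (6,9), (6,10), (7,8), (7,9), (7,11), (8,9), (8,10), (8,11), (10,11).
7 (attained at vertex 8)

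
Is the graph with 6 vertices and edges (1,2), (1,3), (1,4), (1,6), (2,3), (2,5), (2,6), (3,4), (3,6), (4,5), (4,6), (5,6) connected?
Yes (BFS from 1 visits [1, 2, 3, 4, 6, 5] — all 6 vertices reached)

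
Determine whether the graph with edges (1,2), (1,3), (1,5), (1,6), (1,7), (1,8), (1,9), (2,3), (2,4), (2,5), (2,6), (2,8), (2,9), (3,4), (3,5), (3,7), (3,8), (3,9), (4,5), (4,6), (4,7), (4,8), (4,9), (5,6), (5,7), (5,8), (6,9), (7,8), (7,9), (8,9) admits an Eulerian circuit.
No (8 vertices have odd degree: {1, 2, 3, 4, 5, 6, 8, 9}; Eulerian circuit requires 0)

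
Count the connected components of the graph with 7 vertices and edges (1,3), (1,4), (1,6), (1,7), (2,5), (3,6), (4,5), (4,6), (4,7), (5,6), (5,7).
1 (components: {1, 2, 3, 4, 5, 6, 7})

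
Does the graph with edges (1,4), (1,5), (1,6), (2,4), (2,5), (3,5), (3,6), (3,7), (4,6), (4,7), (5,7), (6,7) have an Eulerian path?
Yes (the graph is connected and exactly 2 vertices have odd degree: {1, 3}; any Eulerian path must start and end at those)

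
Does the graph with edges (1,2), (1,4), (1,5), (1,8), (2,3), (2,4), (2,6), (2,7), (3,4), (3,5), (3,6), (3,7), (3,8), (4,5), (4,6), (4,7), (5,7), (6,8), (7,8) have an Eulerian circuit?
No (2 vertices have odd degree: {2, 7}; Eulerian circuit requires 0)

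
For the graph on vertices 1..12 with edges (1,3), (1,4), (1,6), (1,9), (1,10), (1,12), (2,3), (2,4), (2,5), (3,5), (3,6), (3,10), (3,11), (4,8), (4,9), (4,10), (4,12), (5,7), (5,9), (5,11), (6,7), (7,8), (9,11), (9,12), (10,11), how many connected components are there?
1 (components: {1, 2, 3, 4, 5, 6, 7, 8, 9, 10, 11, 12})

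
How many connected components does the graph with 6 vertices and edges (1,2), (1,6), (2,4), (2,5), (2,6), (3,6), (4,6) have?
1 (components: {1, 2, 3, 4, 5, 6})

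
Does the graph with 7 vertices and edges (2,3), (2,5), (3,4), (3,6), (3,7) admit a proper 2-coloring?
Yes. Partition: {1, 2, 4, 6, 7}, {3, 5}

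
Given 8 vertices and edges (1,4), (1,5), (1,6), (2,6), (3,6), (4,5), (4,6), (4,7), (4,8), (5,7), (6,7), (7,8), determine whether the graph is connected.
Yes (BFS from 1 visits [1, 4, 5, 6, 7, 8, 2, 3] — all 8 vertices reached)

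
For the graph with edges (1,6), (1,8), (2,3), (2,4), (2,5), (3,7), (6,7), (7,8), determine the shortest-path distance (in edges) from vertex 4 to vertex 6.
4 (path: 4 -> 2 -> 3 -> 7 -> 6, 4 edges)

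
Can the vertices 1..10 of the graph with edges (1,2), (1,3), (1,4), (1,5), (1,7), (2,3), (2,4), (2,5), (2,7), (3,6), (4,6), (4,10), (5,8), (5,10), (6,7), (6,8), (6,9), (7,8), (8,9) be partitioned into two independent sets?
No (odd cycle of length 3: 5 -> 1 -> 2 -> 5)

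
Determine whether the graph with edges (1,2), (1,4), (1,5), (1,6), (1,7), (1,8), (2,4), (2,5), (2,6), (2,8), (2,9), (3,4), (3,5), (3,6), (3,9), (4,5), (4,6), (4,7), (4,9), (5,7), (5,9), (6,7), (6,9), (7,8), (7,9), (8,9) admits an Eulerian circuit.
No (2 vertices have odd degree: {4, 9}; Eulerian circuit requires 0)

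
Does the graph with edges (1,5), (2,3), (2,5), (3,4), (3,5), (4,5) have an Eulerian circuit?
No (2 vertices have odd degree: {1, 3}; Eulerian circuit requires 0)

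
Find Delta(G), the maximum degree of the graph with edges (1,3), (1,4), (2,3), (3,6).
3 (attained at vertex 3)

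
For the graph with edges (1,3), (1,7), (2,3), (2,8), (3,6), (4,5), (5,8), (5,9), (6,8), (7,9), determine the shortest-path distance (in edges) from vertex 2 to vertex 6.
2 (path: 2 -> 8 -> 6, 2 edges)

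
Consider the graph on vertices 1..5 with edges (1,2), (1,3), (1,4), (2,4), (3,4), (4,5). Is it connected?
Yes (BFS from 1 visits [1, 2, 3, 4, 5] — all 5 vertices reached)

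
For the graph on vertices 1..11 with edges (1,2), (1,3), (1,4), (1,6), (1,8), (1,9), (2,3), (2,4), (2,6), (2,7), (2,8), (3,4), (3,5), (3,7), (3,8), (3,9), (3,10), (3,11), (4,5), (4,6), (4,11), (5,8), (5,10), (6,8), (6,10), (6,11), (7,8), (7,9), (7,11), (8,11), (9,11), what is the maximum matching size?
5 (matching: (1,8), (2,6), (3,9), (5,10), (7,11); upper bound floor(n/2) = floor(11/2) = 5)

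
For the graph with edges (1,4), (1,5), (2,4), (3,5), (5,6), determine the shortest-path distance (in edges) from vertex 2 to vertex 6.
4 (path: 2 -> 4 -> 1 -> 5 -> 6, 4 edges)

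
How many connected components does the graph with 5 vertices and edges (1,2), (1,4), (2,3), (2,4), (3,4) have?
2 (components: {1, 2, 3, 4}, {5})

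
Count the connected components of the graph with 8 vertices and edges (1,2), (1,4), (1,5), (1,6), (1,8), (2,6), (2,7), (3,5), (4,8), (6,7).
1 (components: {1, 2, 3, 4, 5, 6, 7, 8})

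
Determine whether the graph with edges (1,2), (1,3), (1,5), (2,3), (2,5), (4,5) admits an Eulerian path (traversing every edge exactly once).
No (4 vertices have odd degree: {1, 2, 4, 5}; Eulerian path requires 0 or 2)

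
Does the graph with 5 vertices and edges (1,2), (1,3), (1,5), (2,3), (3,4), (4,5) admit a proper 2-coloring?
No (odd cycle of length 3: 3 -> 1 -> 2 -> 3)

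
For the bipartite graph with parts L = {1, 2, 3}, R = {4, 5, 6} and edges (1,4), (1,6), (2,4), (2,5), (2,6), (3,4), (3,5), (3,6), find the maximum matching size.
3 (matching: (1,6), (2,5), (3,4); upper bound min(|L|,|R|) = min(3,3) = 3)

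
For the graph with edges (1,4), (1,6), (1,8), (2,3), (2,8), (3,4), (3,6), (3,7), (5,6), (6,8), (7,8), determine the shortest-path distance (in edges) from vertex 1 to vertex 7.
2 (path: 1 -> 8 -> 7, 2 edges)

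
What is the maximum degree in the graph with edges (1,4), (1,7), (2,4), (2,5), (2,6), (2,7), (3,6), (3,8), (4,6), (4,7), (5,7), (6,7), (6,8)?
5 (attained at vertices 6, 7)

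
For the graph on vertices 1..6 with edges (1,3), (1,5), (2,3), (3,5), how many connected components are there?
3 (components: {1, 2, 3, 5}, {4}, {6})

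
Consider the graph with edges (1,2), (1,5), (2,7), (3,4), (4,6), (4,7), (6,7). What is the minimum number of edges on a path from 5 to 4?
4 (path: 5 -> 1 -> 2 -> 7 -> 4, 4 edges)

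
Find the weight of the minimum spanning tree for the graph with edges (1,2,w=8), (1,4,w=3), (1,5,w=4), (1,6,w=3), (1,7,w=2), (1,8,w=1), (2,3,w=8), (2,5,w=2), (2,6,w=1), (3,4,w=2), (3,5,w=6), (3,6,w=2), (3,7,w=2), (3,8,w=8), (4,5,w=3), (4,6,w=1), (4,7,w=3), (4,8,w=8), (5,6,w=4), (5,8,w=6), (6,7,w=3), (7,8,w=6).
11 (MST edges: (1,7,w=2), (1,8,w=1), (2,5,w=2), (2,6,w=1), (3,4,w=2), (3,7,w=2), (4,6,w=1); sum of weights 2 + 1 + 2 + 1 + 2 + 2 + 1 = 11)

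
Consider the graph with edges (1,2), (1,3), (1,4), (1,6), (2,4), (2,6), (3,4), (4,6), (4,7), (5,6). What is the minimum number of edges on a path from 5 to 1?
2 (path: 5 -> 6 -> 1, 2 edges)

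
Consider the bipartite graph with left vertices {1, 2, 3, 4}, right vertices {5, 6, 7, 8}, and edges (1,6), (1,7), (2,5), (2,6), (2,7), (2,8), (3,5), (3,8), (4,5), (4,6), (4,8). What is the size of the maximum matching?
4 (matching: (1,7), (2,8), (3,5), (4,6); upper bound min(|L|,|R|) = min(4,4) = 4)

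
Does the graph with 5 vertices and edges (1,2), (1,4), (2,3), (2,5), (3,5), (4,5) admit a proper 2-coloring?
No (odd cycle of length 3: 3 -> 2 -> 5 -> 3)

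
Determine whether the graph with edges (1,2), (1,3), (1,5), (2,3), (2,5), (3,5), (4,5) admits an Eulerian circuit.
No (4 vertices have odd degree: {1, 2, 3, 4}; Eulerian circuit requires 0)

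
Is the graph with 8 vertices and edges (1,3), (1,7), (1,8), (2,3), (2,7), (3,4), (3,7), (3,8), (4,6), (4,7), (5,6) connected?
Yes (BFS from 1 visits [1, 3, 7, 8, 2, 4, 6, 5] — all 8 vertices reached)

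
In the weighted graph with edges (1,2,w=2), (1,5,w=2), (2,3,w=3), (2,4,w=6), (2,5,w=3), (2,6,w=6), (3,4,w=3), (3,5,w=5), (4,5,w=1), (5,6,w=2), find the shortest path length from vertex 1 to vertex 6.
4 (path: 1 -> 5 -> 6; weights 2 + 2 = 4)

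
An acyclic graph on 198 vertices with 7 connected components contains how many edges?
191 (Each of the 7 component trees on V_i vertices has V_i - 1 edges; summing gives V - C = 198 - 7 = 191)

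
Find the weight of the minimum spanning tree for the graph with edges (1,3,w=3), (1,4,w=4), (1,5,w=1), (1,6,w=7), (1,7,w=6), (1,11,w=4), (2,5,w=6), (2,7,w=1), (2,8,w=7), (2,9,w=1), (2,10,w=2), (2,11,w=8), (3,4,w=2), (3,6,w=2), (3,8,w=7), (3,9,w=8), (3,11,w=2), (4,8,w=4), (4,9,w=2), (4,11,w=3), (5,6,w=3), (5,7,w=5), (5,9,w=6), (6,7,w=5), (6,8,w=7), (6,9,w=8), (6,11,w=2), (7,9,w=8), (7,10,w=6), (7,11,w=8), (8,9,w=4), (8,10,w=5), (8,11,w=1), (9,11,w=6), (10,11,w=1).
16 (MST edges: (1,3,w=3), (1,5,w=1), (2,7,w=1), (2,9,w=1), (2,10,w=2), (3,4,w=2), (3,6,w=2), (3,11,w=2), (8,11,w=1), (10,11,w=1); sum of weights 3 + 1 + 1 + 1 + 2 + 2 + 2 + 2 + 1 + 1 = 16)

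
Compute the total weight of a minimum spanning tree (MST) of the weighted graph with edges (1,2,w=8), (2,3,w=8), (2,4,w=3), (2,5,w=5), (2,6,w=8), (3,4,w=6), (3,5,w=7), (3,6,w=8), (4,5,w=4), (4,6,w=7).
28 (MST edges: (1,2,w=8), (2,4,w=3), (3,4,w=6), (4,5,w=4), (4,6,w=7); sum of weights 8 + 3 + 6 + 4 + 7 = 28)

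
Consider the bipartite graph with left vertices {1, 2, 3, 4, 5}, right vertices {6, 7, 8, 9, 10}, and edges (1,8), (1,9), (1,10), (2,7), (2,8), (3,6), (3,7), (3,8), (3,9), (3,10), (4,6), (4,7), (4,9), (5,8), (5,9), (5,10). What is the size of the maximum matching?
5 (matching: (1,10), (2,7), (3,9), (4,6), (5,8); upper bound min(|L|,|R|) = min(5,5) = 5)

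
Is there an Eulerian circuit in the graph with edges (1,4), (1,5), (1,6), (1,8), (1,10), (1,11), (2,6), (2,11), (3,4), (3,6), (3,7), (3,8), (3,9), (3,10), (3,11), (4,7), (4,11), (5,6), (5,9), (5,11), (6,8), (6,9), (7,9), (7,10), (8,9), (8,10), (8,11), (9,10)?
No (2 vertices have odd degree: {3, 10}; Eulerian circuit requires 0)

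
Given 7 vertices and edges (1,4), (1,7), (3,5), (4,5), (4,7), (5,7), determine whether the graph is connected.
No, it has 3 components: {1, 3, 4, 5, 7}, {2}, {6}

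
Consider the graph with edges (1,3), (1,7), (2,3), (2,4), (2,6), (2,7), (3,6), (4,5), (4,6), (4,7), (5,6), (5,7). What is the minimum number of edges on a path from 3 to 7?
2 (path: 3 -> 1 -> 7, 2 edges)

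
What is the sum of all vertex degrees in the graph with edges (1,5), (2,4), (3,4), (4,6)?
8 (handshake: sum of degrees = 2|E| = 2 x 4 = 8)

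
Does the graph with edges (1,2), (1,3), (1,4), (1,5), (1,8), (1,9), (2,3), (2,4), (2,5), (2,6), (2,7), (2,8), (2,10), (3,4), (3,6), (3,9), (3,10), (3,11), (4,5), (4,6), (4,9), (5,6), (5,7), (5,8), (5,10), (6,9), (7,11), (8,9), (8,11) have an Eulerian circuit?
No (8 vertices have odd degree: {3, 5, 6, 7, 8, 9, 10, 11}; Eulerian circuit requires 0)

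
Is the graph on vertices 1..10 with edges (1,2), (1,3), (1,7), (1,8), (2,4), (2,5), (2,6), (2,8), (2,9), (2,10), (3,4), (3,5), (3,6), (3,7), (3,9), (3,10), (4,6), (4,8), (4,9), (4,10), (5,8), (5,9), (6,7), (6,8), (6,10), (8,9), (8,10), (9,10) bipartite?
No (odd cycle of length 3: 3 -> 1 -> 7 -> 3)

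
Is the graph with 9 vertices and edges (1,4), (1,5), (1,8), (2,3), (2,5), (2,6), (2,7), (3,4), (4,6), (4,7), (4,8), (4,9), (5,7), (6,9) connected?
Yes (BFS from 1 visits [1, 4, 5, 8, 3, 6, 7, 9, 2] — all 9 vertices reached)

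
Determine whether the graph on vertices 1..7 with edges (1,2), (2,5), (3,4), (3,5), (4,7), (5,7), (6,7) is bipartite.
Yes. Partition: {1, 4, 5, 6}, {2, 3, 7}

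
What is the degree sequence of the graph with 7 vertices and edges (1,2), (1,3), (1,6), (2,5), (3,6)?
[3, 2, 2, 2, 1, 0, 0] (degrees: deg(1)=3, deg(2)=2, deg(3)=2, deg(4)=0, deg(5)=1, deg(6)=2, deg(7)=0)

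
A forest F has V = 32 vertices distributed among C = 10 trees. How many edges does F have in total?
22 (Each of the 10 component trees on V_i vertices has V_i - 1 edges; summing gives V - C = 32 - 10 = 22)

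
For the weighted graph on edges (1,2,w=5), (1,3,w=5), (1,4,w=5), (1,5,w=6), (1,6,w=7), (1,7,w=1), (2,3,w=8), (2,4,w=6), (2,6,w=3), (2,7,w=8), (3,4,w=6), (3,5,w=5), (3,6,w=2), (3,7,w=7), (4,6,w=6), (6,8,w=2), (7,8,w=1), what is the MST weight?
19 (MST edges: (1,4,w=5), (1,7,w=1), (2,6,w=3), (3,5,w=5), (3,6,w=2), (6,8,w=2), (7,8,w=1); sum of weights 5 + 1 + 3 + 5 + 2 + 2 + 1 = 19)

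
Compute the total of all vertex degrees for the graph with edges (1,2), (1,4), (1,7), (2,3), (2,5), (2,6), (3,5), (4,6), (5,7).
18 (handshake: sum of degrees = 2|E| = 2 x 9 = 18)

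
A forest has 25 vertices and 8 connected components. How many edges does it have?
17 (Each of the 8 component trees on V_i vertices has V_i - 1 edges; summing gives V - C = 25 - 8 = 17)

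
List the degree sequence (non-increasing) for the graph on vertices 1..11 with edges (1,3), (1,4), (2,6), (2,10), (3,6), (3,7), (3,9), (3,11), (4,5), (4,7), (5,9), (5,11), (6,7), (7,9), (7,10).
[5, 5, 3, 3, 3, 3, 2, 2, 2, 2, 0] (degrees: deg(1)=2, deg(2)=2, deg(3)=5, deg(4)=3, deg(5)=3, deg(6)=3, deg(7)=5, deg(8)=0, deg(9)=3, deg(10)=2, deg(11)=2)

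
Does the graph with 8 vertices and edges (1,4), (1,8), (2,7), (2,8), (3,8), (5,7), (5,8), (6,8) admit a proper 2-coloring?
Yes. Partition: {1, 2, 3, 5, 6}, {4, 7, 8}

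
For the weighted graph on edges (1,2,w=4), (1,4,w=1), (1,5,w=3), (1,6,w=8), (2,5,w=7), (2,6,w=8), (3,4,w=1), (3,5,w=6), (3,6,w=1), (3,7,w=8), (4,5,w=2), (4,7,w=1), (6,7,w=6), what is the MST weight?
10 (MST edges: (1,2,w=4), (1,4,w=1), (3,4,w=1), (3,6,w=1), (4,5,w=2), (4,7,w=1); sum of weights 4 + 1 + 1 + 1 + 2 + 1 = 10)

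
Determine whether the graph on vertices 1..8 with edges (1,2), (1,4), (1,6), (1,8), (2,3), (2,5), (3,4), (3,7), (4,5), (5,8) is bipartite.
Yes. Partition: {1, 3, 5}, {2, 4, 6, 7, 8}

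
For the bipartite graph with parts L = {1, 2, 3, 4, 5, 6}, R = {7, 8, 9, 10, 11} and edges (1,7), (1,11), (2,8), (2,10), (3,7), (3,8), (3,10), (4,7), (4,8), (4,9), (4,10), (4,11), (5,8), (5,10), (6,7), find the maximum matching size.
5 (matching: (1,11), (2,10), (3,8), (4,9), (6,7); upper bound min(|L|,|R|) = min(6,5) = 5)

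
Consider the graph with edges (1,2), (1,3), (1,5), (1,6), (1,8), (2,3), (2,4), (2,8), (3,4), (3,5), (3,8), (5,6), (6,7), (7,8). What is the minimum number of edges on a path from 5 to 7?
2 (path: 5 -> 6 -> 7, 2 edges)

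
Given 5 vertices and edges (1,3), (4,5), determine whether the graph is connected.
No, it has 3 components: {1, 3}, {2}, {4, 5}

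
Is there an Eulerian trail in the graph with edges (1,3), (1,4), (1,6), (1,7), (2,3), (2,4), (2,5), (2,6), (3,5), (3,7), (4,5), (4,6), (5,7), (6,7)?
Yes — and in fact it has an Eulerian circuit (the graph is connected and all 7 vertices have even degree)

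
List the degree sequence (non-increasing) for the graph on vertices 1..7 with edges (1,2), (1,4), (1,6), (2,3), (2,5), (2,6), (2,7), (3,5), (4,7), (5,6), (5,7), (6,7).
[5, 4, 4, 4, 3, 2, 2] (degrees: deg(1)=3, deg(2)=5, deg(3)=2, deg(4)=2, deg(5)=4, deg(6)=4, deg(7)=4)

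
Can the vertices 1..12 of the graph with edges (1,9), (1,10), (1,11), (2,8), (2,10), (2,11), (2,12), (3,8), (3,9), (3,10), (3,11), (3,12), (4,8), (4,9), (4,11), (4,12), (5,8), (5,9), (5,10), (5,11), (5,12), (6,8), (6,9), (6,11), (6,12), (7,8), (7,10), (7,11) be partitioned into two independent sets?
Yes. Partition: {1, 2, 3, 4, 5, 6, 7}, {8, 9, 10, 11, 12}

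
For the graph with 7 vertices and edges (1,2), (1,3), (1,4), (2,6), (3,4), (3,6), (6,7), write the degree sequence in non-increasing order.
[3, 3, 3, 2, 2, 1, 0] (degrees: deg(1)=3, deg(2)=2, deg(3)=3, deg(4)=2, deg(5)=0, deg(6)=3, deg(7)=1)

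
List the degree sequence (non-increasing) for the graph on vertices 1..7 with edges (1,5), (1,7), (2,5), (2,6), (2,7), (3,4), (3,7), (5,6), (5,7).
[4, 4, 3, 2, 2, 2, 1] (degrees: deg(1)=2, deg(2)=3, deg(3)=2, deg(4)=1, deg(5)=4, deg(6)=2, deg(7)=4)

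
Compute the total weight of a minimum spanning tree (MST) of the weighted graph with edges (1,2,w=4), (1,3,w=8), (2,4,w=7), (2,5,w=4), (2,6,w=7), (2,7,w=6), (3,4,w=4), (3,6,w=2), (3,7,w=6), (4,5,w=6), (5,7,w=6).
26 (MST edges: (1,2,w=4), (2,5,w=4), (2,7,w=6), (3,4,w=4), (3,6,w=2), (3,7,w=6); sum of weights 4 + 4 + 6 + 4 + 2 + 6 = 26)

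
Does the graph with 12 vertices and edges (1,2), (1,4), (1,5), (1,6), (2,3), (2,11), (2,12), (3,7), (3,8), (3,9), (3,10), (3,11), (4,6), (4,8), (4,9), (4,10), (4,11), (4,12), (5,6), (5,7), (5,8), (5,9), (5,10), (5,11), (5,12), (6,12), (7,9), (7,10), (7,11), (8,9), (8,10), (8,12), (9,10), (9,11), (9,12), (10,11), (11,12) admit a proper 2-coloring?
No (odd cycle of length 3: 6 -> 1 -> 4 -> 6)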